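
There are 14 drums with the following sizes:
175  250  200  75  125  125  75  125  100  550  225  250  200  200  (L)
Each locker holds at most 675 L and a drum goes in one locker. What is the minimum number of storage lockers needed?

4

Total = 550 + 250 + 250 + 225 + 200 + 200 + 200 + 175 + 125 + 125 + 125 + 100 + 75 + 75 = 2675 L.
Lower bound: ⌈2675/675⌉ = 4 storage lockers.
A packing using 4 storage lockers:
  locker 1: 550 + 125 = 675
  locker 2: 250 + 250 + 175 = 675
  locker 3: 225 + 200 + 125 + 125 = 675
  locker 4: 200 + 200 + 100 + 75 + 75 = 650
This matches the lower bound, so 4 is optimal.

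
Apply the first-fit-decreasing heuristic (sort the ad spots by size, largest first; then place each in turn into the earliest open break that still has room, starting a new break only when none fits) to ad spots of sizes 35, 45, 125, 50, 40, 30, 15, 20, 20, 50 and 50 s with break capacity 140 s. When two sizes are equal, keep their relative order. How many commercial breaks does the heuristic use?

Sorted descending: 125, 50, 50, 50, 45, 40, 35, 30, 20, 20, 15.
  125 → break 1 (new)  [load 125/140]
  50 → break 2 (new)  [load 50/140]
  50 → break 2  [load 100/140]
  50 → break 3 (new)  [load 50/140]
  45 → break 3  [load 95/140]
  40 → break 2  [load 140/140]
  35 → break 3  [load 130/140]
  30 → break 4 (new)  [load 30/140]
  20 → break 4  [load 50/140]
  20 → break 4  [load 70/140]
  15 → break 1  [load 140/140]
4 commercial breaks opened.

4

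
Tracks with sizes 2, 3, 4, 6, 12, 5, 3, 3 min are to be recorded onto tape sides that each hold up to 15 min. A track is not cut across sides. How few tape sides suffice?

3

Total = 12 + 6 + 5 + 4 + 3 + 3 + 3 + 2 = 38 min.
Lower bound: ⌈38/15⌉ = 3 tape sides.
A packing using 3 tape sides:
  side 1: 12 + 3 = 15
  side 2: 6 + 5 + 4 = 15
  side 3: 3 + 3 + 2 = 8
This matches the lower bound, so 3 is optimal.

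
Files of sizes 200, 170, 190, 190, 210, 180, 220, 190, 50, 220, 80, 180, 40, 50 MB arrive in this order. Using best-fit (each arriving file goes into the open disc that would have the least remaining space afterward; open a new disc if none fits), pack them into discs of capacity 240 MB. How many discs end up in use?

  200 → disc 1 (new)  [load 200/240]
  170 → disc 2 (new)  [load 170/240]
  190 → disc 3 (new)  [load 190/240]
  190 → disc 4 (new)  [load 190/240]
  210 → disc 5 (new)  [load 210/240]
  180 → disc 6 (new)  [load 180/240]
  220 → disc 7 (new)  [load 220/240]
  190 → disc 8 (new)  [load 190/240]
  50 → disc 3  [load 240/240]
  220 → disc 9 (new)  [load 220/240]
  80 → disc 10 (new)  [load 80/240]
  180 → disc 11 (new)  [load 180/240]
  40 → disc 1  [load 240/240]
  50 → disc 4  [load 240/240]
11 discs opened.

11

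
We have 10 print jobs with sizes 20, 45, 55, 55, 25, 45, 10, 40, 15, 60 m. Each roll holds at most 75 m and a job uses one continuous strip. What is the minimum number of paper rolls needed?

6

Total = 60 + 55 + 55 + 45 + 45 + 40 + 25 + 20 + 15 + 10 = 370 m.
Lower bound: ⌈370/75⌉ = 5 paper rolls.
Also, 6 print jobs each exceed 75/2 m, and no two of those can share a roll, so at least 6 paper rolls are needed.
A packing using 6 paper rolls:
  roll 1: 60 + 15 = 75
  roll 2: 55 + 20 = 75
  roll 3: 55 + 10 = 65
  roll 4: 45 + 25 = 70
  roll 5: 45 = 45
  roll 6: 40 = 40
This matches the lower bound, so 6 is optimal.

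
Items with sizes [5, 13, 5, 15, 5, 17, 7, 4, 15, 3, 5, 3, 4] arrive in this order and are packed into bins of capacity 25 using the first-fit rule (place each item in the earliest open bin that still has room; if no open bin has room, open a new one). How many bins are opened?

5

  5 → bin 1 (new)  [load 5/25]
  13 → bin 1  [load 18/25]
  5 → bin 1  [load 23/25]
  15 → bin 2 (new)  [load 15/25]
  5 → bin 2  [load 20/25]
  17 → bin 3 (new)  [load 17/25]
  7 → bin 3  [load 24/25]
  4 → bin 2  [load 24/25]
  15 → bin 4 (new)  [load 15/25]
  3 → bin 4  [load 18/25]
  5 → bin 4  [load 23/25]
  3 → bin 5 (new)  [load 3/25]
  4 → bin 5  [load 7/25]
5 bins opened.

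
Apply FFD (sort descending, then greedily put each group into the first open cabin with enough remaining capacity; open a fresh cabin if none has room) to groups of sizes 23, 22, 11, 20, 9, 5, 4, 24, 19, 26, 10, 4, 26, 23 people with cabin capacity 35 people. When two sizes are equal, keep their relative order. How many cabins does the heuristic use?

8

Sorted descending: 26, 26, 24, 23, 23, 22, 20, 19, 11, 10, 9, 5, 4, 4.
  26 → cabin 1 (new)  [load 26/35]
  26 → cabin 2 (new)  [load 26/35]
  24 → cabin 3 (new)  [load 24/35]
  23 → cabin 4 (new)  [load 23/35]
  23 → cabin 5 (new)  [load 23/35]
  22 → cabin 6 (new)  [load 22/35]
  20 → cabin 7 (new)  [load 20/35]
  19 → cabin 8 (new)  [load 19/35]
  11 → cabin 3  [load 35/35]
  10 → cabin 4  [load 33/35]
  9 → cabin 1  [load 35/35]
  5 → cabin 2  [load 31/35]
  4 → cabin 2  [load 35/35]
  4 → cabin 5  [load 27/35]
8 cabins opened.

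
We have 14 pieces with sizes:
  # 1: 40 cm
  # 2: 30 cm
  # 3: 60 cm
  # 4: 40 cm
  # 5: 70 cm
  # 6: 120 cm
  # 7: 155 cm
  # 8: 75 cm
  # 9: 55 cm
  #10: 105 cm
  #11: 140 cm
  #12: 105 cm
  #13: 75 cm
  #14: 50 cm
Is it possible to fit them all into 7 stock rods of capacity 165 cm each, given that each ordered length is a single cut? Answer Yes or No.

No

Total = 1120 cm; ⌈1120/165⌉ = 7.
The bound of 7 does not rule out 7, but exhaustive search shows no assignment into 7 stock rods of capacity 165 cm exists — the minimum is 8.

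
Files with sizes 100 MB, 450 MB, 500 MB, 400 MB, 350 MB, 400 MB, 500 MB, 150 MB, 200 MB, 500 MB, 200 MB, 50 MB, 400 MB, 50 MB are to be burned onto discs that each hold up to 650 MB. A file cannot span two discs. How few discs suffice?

Total = 500 + 500 + 500 + 450 + 400 + 400 + 400 + 350 + 200 + 200 + 150 + 100 + 50 + 50 = 4250 MB.
Lower bound: ⌈4250/650⌉ = 7 discs.
Also, 8 files each exceed 325 MB, and no two of those can share a disc, so at least 8 discs are needed.
A packing using 8 discs:
  disc 1: 500 + 150 = 650
  disc 2: 500 + 100 + 50 = 650
  disc 3: 500 + 50 = 550
  disc 4: 450 + 200 = 650
  disc 5: 400 + 200 = 600
  disc 6: 400 = 400
  disc 7: 400 = 400
  disc 8: 350 = 350
This matches the lower bound, so 8 is optimal.

8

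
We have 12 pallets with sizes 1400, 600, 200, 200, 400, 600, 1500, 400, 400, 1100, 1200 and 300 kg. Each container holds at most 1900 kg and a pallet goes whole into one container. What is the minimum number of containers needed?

Total = 1500 + 1400 + 1200 + 1100 + 600 + 600 + 400 + 400 + 400 + 300 + 200 + 200 = 8300 kg.
Lower bound: ⌈8300/1900⌉ = 5 containers.
A packing using 5 containers:
  container 1: 1500 + 400 = 1900
  container 2: 1400 + 400 = 1800
  container 3: 1200 + 600 = 1800
  container 4: 1100 + 600 + 200 = 1900
  container 5: 400 + 300 + 200 = 900
This matches the lower bound, so 5 is optimal.

5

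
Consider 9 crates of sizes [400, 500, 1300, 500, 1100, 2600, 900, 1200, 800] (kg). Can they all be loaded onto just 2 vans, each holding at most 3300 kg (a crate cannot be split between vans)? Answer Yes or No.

Total = 9300 kg; ⌈9300/3300⌉ = 3.
At least 3 vans are required, but only 2 are allowed.

No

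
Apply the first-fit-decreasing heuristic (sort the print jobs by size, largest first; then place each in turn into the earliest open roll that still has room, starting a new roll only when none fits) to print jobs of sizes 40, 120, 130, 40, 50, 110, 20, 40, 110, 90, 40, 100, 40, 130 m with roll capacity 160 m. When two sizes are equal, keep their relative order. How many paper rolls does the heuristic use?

8

Sorted descending: 130, 130, 120, 110, 110, 100, 90, 50, 40, 40, 40, 40, 40, 20.
  130 → roll 1 (new)  [load 130/160]
  130 → roll 2 (new)  [load 130/160]
  120 → roll 3 (new)  [load 120/160]
  110 → roll 4 (new)  [load 110/160]
  110 → roll 5 (new)  [load 110/160]
  100 → roll 6 (new)  [load 100/160]
  90 → roll 7 (new)  [load 90/160]
  50 → roll 4  [load 160/160]
  40 → roll 3  [load 160/160]
  40 → roll 5  [load 150/160]
  40 → roll 6  [load 140/160]
  40 → roll 7  [load 130/160]
  40 → roll 8 (new)  [load 40/160]
  20 → roll 1  [load 150/160]
8 paper rolls opened.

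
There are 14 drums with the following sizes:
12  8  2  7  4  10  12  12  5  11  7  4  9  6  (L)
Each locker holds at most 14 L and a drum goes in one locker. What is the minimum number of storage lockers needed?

9

Total = 12 + 12 + 12 + 11 + 10 + 9 + 8 + 7 + 7 + 6 + 5 + 4 + 4 + 2 = 109 L.
Lower bound: ⌈109/14⌉ = 8 storage lockers.
A packing using 9 storage lockers:
  locker 1: 12 + 2 = 14
  locker 2: 12 = 12
  locker 3: 12 = 12
  locker 4: 11 = 11
  locker 5: 10 + 4 = 14
  locker 6: 9 + 5 = 14
  locker 7: 8 + 6 = 14
  locker 8: 7 + 7 = 14
  locker 9: 4 = 4
No arrangement into 8 storage lockers stays within capacity, so 9 is optimal.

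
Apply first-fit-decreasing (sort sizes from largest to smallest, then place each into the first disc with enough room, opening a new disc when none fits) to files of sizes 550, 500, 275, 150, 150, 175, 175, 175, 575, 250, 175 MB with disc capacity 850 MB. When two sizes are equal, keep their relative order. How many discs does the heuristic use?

Sorted descending: 575, 550, 500, 275, 250, 175, 175, 175, 175, 150, 150.
  575 → disc 1 (new)  [load 575/850]
  550 → disc 2 (new)  [load 550/850]
  500 → disc 3 (new)  [load 500/850]
  275 → disc 1  [load 850/850]
  250 → disc 2  [load 800/850]
  175 → disc 3  [load 675/850]
  175 → disc 3  [load 850/850]
  175 → disc 4 (new)  [load 175/850]
  175 → disc 4  [load 350/850]
  150 → disc 4  [load 500/850]
  150 → disc 4  [load 650/850]
4 discs opened.

4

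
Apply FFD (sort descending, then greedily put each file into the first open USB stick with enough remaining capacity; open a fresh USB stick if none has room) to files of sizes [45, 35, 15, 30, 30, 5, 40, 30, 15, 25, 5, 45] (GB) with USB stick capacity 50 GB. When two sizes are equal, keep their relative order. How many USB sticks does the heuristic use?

8

Sorted descending: 45, 45, 40, 35, 30, 30, 30, 25, 15, 15, 5, 5.
  45 → USB stick 1 (new)  [load 45/50]
  45 → USB stick 2 (new)  [load 45/50]
  40 → USB stick 3 (new)  [load 40/50]
  35 → USB stick 4 (new)  [load 35/50]
  30 → USB stick 5 (new)  [load 30/50]
  30 → USB stick 6 (new)  [load 30/50]
  30 → USB stick 7 (new)  [load 30/50]
  25 → USB stick 8 (new)  [load 25/50]
  15 → USB stick 4  [load 50/50]
  15 → USB stick 5  [load 45/50]
  5 → USB stick 1  [load 50/50]
  5 → USB stick 2  [load 50/50]
8 USB sticks opened.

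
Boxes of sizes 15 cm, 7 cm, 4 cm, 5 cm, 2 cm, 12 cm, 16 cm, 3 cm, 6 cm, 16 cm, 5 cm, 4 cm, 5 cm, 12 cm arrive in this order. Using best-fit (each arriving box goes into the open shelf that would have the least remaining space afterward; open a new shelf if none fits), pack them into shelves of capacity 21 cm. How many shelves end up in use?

6

  15 → shelf 1 (new)  [load 15/21]
  7 → shelf 2 (new)  [load 7/21]
  4 → shelf 1  [load 19/21]
  5 → shelf 2  [load 12/21]
  2 → shelf 1  [load 21/21]
  12 → shelf 3 (new)  [load 12/21]
  16 → shelf 4 (new)  [load 16/21]
  3 → shelf 4  [load 19/21]
  6 → shelf 2  [load 18/21]
  16 → shelf 5 (new)  [load 16/21]
  5 → shelf 5  [load 21/21]
  4 → shelf 3  [load 16/21]
  5 → shelf 3  [load 21/21]
  12 → shelf 6 (new)  [load 12/21]
6 shelves opened.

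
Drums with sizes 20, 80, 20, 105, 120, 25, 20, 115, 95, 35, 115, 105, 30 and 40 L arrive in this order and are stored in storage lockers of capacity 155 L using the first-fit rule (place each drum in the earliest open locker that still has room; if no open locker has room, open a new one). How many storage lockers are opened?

7

  20 → locker 1 (new)  [load 20/155]
  80 → locker 1  [load 100/155]
  20 → locker 1  [load 120/155]
  105 → locker 2 (new)  [load 105/155]
  120 → locker 3 (new)  [load 120/155]
  25 → locker 1  [load 145/155]
  20 → locker 2  [load 125/155]
  115 → locker 4 (new)  [load 115/155]
  95 → locker 5 (new)  [load 95/155]
  35 → locker 3  [load 155/155]
  115 → locker 6 (new)  [load 115/155]
  105 → locker 7 (new)  [load 105/155]
  30 → locker 2  [load 155/155]
  40 → locker 4  [load 155/155]
7 storage lockers opened.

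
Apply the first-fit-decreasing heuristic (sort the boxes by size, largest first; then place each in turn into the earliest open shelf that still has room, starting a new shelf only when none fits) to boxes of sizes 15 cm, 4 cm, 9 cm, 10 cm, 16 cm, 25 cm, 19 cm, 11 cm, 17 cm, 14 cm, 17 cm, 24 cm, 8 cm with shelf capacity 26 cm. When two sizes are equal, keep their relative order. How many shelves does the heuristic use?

Sorted descending: 25, 24, 19, 17, 17, 16, 15, 14, 11, 10, 9, 8, 4.
  25 → shelf 1 (new)  [load 25/26]
  24 → shelf 2 (new)  [load 24/26]
  19 → shelf 3 (new)  [load 19/26]
  17 → shelf 4 (new)  [load 17/26]
  17 → shelf 5 (new)  [load 17/26]
  16 → shelf 6 (new)  [load 16/26]
  15 → shelf 7 (new)  [load 15/26]
  14 → shelf 8 (new)  [load 14/26]
  11 → shelf 7  [load 26/26]
  10 → shelf 6  [load 26/26]
  9 → shelf 4  [load 26/26]
  8 → shelf 5  [load 25/26]
  4 → shelf 3  [load 23/26]
8 shelves opened.

8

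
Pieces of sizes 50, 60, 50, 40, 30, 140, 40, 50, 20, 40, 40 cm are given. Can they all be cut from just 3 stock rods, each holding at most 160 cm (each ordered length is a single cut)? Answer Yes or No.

Total = 560 cm; ⌈560/160⌉ = 4.
At least 4 stock rods are required, but only 3 are allowed.

No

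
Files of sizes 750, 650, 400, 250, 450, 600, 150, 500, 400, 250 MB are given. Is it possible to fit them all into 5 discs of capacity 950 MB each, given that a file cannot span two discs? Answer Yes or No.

Yes

A valid assignment using 5 discs:
  disc 1: 750 + 150 = 900
  disc 2: 650 + 250 = 900
  disc 3: 600 + 250 = 850
  disc 4: 500 + 450 = 950
  disc 5: 400 + 400 = 800
Every load is within 950 MB, so 5 discs suffice.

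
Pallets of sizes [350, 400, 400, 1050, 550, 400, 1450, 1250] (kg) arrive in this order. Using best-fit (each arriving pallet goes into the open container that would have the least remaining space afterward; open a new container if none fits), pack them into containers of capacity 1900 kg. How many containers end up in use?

4

  350 → container 1 (new)  [load 350/1900]
  400 → container 1  [load 750/1900]
  400 → container 1  [load 1150/1900]
  1050 → container 2 (new)  [load 1050/1900]
  550 → container 1  [load 1700/1900]
  400 → container 2  [load 1450/1900]
  1450 → container 3 (new)  [load 1450/1900]
  1250 → container 4 (new)  [load 1250/1900]
4 containers opened.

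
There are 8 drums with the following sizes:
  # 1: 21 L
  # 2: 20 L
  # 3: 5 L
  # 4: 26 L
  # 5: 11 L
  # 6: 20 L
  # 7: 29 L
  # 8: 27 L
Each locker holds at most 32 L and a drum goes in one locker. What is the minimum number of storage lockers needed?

6

Total = 29 + 27 + 26 + 21 + 20 + 20 + 11 + 5 = 159 L.
Lower bound: ⌈159/32⌉ = 5 storage lockers.
Also, 6 drums each exceed 16 L, and no two of those can share a locker, so at least 6 storage lockers are needed.
A packing using 6 storage lockers:
  locker 1: 29 = 29
  locker 2: 27 + 5 = 32
  locker 3: 26 = 26
  locker 4: 21 + 11 = 32
  locker 5: 20 = 20
  locker 6: 20 = 20
This matches the lower bound, so 6 is optimal.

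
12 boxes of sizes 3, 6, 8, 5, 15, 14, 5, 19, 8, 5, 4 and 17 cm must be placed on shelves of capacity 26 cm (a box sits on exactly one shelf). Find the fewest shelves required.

5

Total = 19 + 17 + 15 + 14 + 8 + 8 + 6 + 5 + 5 + 5 + 4 + 3 = 109 cm.
Lower bound: ⌈109/26⌉ = 5 shelves.
A packing using 5 shelves:
  shelf 1: 19 + 6 = 25
  shelf 2: 17 + 8 = 25
  shelf 3: 15 + 8 + 3 = 26
  shelf 4: 14 + 5 + 5 = 24
  shelf 5: 5 + 4 = 9
This matches the lower bound, so 5 is optimal.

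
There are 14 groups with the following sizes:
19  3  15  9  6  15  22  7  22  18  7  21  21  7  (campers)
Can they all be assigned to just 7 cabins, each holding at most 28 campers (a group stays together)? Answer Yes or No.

No

Total = 192 campers; ⌈192/28⌉ = 7.
8 groups each exceed half the capacity and cannot share a cabin, forcing at least 8 cabins.
At least 8 cabins are required, but only 7 are allowed.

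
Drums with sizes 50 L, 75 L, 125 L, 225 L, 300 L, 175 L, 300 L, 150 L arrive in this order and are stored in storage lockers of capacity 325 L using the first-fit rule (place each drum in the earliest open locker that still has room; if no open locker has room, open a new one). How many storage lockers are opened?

  50 → locker 1 (new)  [load 50/325]
  75 → locker 1  [load 125/325]
  125 → locker 1  [load 250/325]
  225 → locker 2 (new)  [load 225/325]
  300 → locker 3 (new)  [load 300/325]
  175 → locker 4 (new)  [load 175/325]
  300 → locker 5 (new)  [load 300/325]
  150 → locker 4  [load 325/325]
5 storage lockers opened.

5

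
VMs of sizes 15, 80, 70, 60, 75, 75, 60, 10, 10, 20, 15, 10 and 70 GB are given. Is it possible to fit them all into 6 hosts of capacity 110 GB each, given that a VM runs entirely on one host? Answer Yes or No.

No

Total = 570 GB; ⌈570/110⌉ = 6.
7 VMs each exceed half the capacity and cannot share a host, forcing at least 7 hosts.
At least 7 hosts are required, but only 6 are allowed.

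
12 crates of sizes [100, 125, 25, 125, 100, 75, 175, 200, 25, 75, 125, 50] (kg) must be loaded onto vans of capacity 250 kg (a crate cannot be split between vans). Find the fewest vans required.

5

Total = 200 + 175 + 125 + 125 + 125 + 100 + 100 + 75 + 75 + 50 + 25 + 25 = 1200 kg.
Lower bound: ⌈1200/250⌉ = 5 vans.
A packing using 5 vans:
  van 1: 200 + 50 = 250
  van 2: 175 + 75 = 250
  van 3: 125 + 125 = 250
  van 4: 125 + 100 + 25 = 250
  van 5: 100 + 75 + 25 = 200
This matches the lower bound, so 5 is optimal.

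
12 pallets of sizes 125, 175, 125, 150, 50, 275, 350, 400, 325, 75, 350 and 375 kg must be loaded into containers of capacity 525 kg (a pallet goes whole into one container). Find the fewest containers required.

Total = 400 + 375 + 350 + 350 + 325 + 275 + 175 + 150 + 125 + 125 + 75 + 50 = 2775 kg.
Lower bound: ⌈2775/525⌉ = 6 containers.
A packing using 6 containers:
  container 1: 400 + 125 = 525
  container 2: 375 + 150 = 525
  container 3: 350 + 175 = 525
  container 4: 350 + 125 + 50 = 525
  container 5: 325 + 75 = 400
  container 6: 275 = 275
This matches the lower bound, so 6 is optimal.

6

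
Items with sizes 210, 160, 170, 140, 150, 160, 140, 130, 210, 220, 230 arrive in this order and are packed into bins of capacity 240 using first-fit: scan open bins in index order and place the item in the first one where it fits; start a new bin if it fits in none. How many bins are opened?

11

  210 → bin 1 (new)  [load 210/240]
  160 → bin 2 (new)  [load 160/240]
  170 → bin 3 (new)  [load 170/240]
  140 → bin 4 (new)  [load 140/240]
  150 → bin 5 (new)  [load 150/240]
  160 → bin 6 (new)  [load 160/240]
  140 → bin 7 (new)  [load 140/240]
  130 → bin 8 (new)  [load 130/240]
  210 → bin 9 (new)  [load 210/240]
  220 → bin 10 (new)  [load 220/240]
  230 → bin 11 (new)  [load 230/240]
11 bins opened.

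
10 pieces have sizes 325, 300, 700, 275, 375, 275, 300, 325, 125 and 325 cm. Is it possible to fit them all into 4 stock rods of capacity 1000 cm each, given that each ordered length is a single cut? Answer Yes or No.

A valid assignment using 4 stock rods:
  stock rod 1: 700 + 300 = 1000
  stock rod 2: 375 + 325 + 300 = 1000
  stock rod 3: 325 + 325 + 275 = 925
  stock rod 4: 275 + 125 = 400
Every load is within 1000 cm, so 4 stock rods suffice.

Yes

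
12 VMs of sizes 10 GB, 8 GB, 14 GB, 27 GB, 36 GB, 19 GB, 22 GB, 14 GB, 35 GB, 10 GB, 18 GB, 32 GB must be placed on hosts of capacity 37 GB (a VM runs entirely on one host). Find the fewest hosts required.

7

Total = 36 + 35 + 32 + 27 + 22 + 19 + 18 + 14 + 14 + 10 + 10 + 8 = 245 GB.
Lower bound: ⌈245/37⌉ = 7 hosts.
A packing using 7 hosts:
  host 1: 36 = 36
  host 2: 35 = 35
  host 3: 32 = 32
  host 4: 27 + 10 = 37
  host 5: 22 + 14 = 36
  host 6: 19 + 18 = 37
  host 7: 14 + 10 + 8 = 32
This matches the lower bound, so 7 is optimal.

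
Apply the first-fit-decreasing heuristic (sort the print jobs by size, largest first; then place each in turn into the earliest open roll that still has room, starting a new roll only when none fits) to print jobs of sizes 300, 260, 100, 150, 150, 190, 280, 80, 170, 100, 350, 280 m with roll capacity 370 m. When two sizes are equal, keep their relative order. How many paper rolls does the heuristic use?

8

Sorted descending: 350, 300, 280, 280, 260, 190, 170, 150, 150, 100, 100, 80.
  350 → roll 1 (new)  [load 350/370]
  300 → roll 2 (new)  [load 300/370]
  280 → roll 3 (new)  [load 280/370]
  280 → roll 4 (new)  [load 280/370]
  260 → roll 5 (new)  [load 260/370]
  190 → roll 6 (new)  [load 190/370]
  170 → roll 6  [load 360/370]
  150 → roll 7 (new)  [load 150/370]
  150 → roll 7  [load 300/370]
  100 → roll 5  [load 360/370]
  100 → roll 8 (new)  [load 100/370]
  80 → roll 3  [load 360/370]
8 paper rolls opened.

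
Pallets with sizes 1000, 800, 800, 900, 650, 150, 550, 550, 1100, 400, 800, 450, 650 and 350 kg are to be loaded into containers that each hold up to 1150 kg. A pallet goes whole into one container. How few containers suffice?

Total = 1100 + 1000 + 900 + 800 + 800 + 800 + 650 + 650 + 550 + 550 + 450 + 400 + 350 + 150 = 9150 kg.
Lower bound: ⌈9150/1150⌉ = 8 containers.
A packing using 9 containers:
  container 1: 1100 = 1100
  container 2: 1000 + 150 = 1150
  container 3: 900 = 900
  container 4: 800 + 350 = 1150
  container 5: 800 = 800
  container 6: 800 = 800
  container 7: 650 + 450 = 1100
  container 8: 650 + 400 = 1050
  container 9: 550 + 550 = 1100
No arrangement into 8 containers stays within capacity, so 9 is optimal.

9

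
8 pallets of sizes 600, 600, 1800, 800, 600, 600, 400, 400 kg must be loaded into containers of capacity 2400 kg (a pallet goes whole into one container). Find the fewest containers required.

Total = 1800 + 800 + 600 + 600 + 600 + 600 + 400 + 400 = 5800 kg.
Lower bound: ⌈5800/2400⌉ = 3 containers.
A packing using 3 containers:
  container 1: 1800 + 600 = 2400
  container 2: 800 + 600 + 600 + 400 = 2400
  container 3: 600 + 400 = 1000
This matches the lower bound, so 3 is optimal.

3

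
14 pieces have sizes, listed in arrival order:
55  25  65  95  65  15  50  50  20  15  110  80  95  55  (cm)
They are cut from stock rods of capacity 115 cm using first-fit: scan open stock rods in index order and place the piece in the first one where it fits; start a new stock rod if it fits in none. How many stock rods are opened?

  55 → stock rod 1 (new)  [load 55/115]
  25 → stock rod 1  [load 80/115]
  65 → stock rod 2 (new)  [load 65/115]
  95 → stock rod 3 (new)  [load 95/115]
  65 → stock rod 4 (new)  [load 65/115]
  15 → stock rod 1  [load 95/115]
  50 → stock rod 2  [load 115/115]
  50 → stock rod 4  [load 115/115]
  20 → stock rod 1  [load 115/115]
  15 → stock rod 3  [load 110/115]
  110 → stock rod 5 (new)  [load 110/115]
  80 → stock rod 6 (new)  [load 80/115]
  95 → stock rod 7 (new)  [load 95/115]
  55 → stock rod 8 (new)  [load 55/115]
8 stock rods opened.

8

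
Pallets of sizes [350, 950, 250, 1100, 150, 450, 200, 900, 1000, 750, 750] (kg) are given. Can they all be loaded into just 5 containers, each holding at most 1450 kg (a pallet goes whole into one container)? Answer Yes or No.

Total = 6850 kg; ⌈6850/1450⌉ = 5.
6 pallets each exceed half the capacity and cannot share a container, forcing at least 6 containers.
At least 6 containers are required, but only 5 are allowed.

No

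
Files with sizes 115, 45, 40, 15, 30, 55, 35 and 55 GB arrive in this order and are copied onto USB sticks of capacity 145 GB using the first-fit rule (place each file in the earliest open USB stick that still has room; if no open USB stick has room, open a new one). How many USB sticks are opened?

3

  115 → USB stick 1 (new)  [load 115/145]
  45 → USB stick 2 (new)  [load 45/145]
  40 → USB stick 2  [load 85/145]
  15 → USB stick 1  [load 130/145]
  30 → USB stick 2  [load 115/145]
  55 → USB stick 3 (new)  [load 55/145]
  35 → USB stick 3  [load 90/145]
  55 → USB stick 3  [load 145/145]
3 USB sticks opened.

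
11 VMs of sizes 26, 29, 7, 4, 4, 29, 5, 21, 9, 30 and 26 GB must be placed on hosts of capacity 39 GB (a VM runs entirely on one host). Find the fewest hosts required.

Total = 30 + 29 + 29 + 26 + 26 + 21 + 9 + 7 + 5 + 4 + 4 = 190 GB.
Lower bound: ⌈190/39⌉ = 5 hosts.
Also, 6 VMs each exceed 39/2 GB, and no two of those can share a host, so at least 6 hosts are needed.
A packing using 6 hosts:
  host 1: 30 + 9 = 39
  host 2: 29 + 7 = 36
  host 3: 29 + 5 + 4 = 38
  host 4: 26 + 4 = 30
  host 5: 26 = 26
  host 6: 21 = 21
This matches the lower bound, so 6 is optimal.

6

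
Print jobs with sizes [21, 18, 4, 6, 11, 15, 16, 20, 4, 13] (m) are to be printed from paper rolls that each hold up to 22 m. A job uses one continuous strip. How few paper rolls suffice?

7

Total = 21 + 20 + 18 + 16 + 15 + 13 + 11 + 6 + 4 + 4 = 128 m.
Lower bound: ⌈128/22⌉ = 6 paper rolls.
A packing using 7 paper rolls:
  roll 1: 21 = 21
  roll 2: 20 = 20
  roll 3: 18 + 4 = 22
  roll 4: 16 + 6 = 22
  roll 5: 15 + 4 = 19
  roll 6: 13 = 13
  roll 7: 11 = 11
No arrangement into 6 paper rolls stays within capacity, so 7 is optimal.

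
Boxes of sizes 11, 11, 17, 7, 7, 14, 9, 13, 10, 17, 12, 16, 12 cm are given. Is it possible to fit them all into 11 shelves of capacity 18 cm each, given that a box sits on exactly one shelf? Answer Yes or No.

Yes

A valid assignment using 11 shelves:
  shelf 1: 17 = 17
  shelf 2: 17 = 17
  shelf 3: 16 = 16
  shelf 4: 14 = 14
  shelf 5: 13 = 13
  shelf 6: 12 = 12
  shelf 7: 12 = 12
  shelf 8: 11 + 7 = 18
  shelf 9: 11 + 7 = 18
  shelf 10: 10 = 10
  shelf 11: 9 = 9
Every load is within 18 cm, so 11 shelves suffice.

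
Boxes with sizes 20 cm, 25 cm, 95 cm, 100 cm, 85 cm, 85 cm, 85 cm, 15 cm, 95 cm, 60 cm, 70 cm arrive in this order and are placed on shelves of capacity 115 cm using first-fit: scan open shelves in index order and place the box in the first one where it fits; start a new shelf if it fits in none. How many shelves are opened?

9

  20 → shelf 1 (new)  [load 20/115]
  25 → shelf 1  [load 45/115]
  95 → shelf 2 (new)  [load 95/115]
  100 → shelf 3 (new)  [load 100/115]
  85 → shelf 4 (new)  [load 85/115]
  85 → shelf 5 (new)  [load 85/115]
  85 → shelf 6 (new)  [load 85/115]
  15 → shelf 1  [load 60/115]
  95 → shelf 7 (new)  [load 95/115]
  60 → shelf 8 (new)  [load 60/115]
  70 → shelf 9 (new)  [load 70/115]
9 shelves opened.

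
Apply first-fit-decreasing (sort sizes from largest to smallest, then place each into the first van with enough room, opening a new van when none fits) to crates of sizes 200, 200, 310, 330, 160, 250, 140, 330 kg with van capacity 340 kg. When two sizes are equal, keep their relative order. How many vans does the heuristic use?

Sorted descending: 330, 330, 310, 250, 200, 200, 160, 140.
  330 → van 1 (new)  [load 330/340]
  330 → van 2 (new)  [load 330/340]
  310 → van 3 (new)  [load 310/340]
  250 → van 4 (new)  [load 250/340]
  200 → van 5 (new)  [load 200/340]
  200 → van 6 (new)  [load 200/340]
  160 → van 7 (new)  [load 160/340]
  140 → van 5  [load 340/340]
7 vans opened.

7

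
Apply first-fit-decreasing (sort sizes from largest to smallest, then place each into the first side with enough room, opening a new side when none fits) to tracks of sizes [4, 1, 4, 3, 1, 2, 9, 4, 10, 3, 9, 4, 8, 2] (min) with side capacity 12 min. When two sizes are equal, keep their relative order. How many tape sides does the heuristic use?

6

Sorted descending: 10, 9, 9, 8, 4, 4, 4, 4, 3, 3, 2, 2, 1, 1.
  10 → side 1 (new)  [load 10/12]
  9 → side 2 (new)  [load 9/12]
  9 → side 3 (new)  [load 9/12]
  8 → side 4 (new)  [load 8/12]
  4 → side 4  [load 12/12]
  4 → side 5 (new)  [load 4/12]
  4 → side 5  [load 8/12]
  4 → side 5  [load 12/12]
  3 → side 2  [load 12/12]
  3 → side 3  [load 12/12]
  2 → side 1  [load 12/12]
  2 → side 6 (new)  [load 2/12]
  1 → side 6  [load 3/12]
  1 → side 6  [load 4/12]
6 tape sides opened.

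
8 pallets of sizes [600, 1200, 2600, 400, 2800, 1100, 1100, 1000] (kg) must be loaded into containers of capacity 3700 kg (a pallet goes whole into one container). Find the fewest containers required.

Total = 2800 + 2600 + 1200 + 1100 + 1100 + 1000 + 600 + 400 = 10800 kg.
Lower bound: ⌈10800/3700⌉ = 3 containers.
A packing using 3 containers:
  container 1: 2800 + 600 = 3400
  container 2: 2600 + 1100 = 3700
  container 3: 1200 + 1100 + 1000 + 400 = 3700
This matches the lower bound, so 3 is optimal.

3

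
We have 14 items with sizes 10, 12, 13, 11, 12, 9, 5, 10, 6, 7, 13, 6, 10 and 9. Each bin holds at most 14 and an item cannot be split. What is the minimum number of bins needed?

12

Total = 13 + 13 + 12 + 12 + 11 + 10 + 10 + 10 + 9 + 9 + 7 + 6 + 6 + 5 = 133.
Lower bound: ⌈133/14⌉ = 10 bins.
A packing using 12 bins:
  bin 1: 13 = 13
  bin 2: 13 = 13
  bin 3: 12 = 12
  bin 4: 12 = 12
  bin 5: 11 = 11
  bin 6: 10 = 10
  bin 7: 10 = 10
  bin 8: 10 = 10
  bin 9: 9 + 5 = 14
  bin 10: 9 = 9
  bin 11: 7 + 6 = 13
  bin 12: 6 = 6
No arrangement into 11 bins stays within capacity, so 12 is optimal.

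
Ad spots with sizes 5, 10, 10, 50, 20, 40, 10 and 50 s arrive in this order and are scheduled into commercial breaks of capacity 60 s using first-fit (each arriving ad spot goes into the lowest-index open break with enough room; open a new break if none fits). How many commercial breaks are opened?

  5 → break 1 (new)  [load 5/60]
  10 → break 1  [load 15/60]
  10 → break 1  [load 25/60]
  50 → break 2 (new)  [load 50/60]
  20 → break 1  [load 45/60]
  40 → break 3 (new)  [load 40/60]
  10 → break 1  [load 55/60]
  50 → break 4 (new)  [load 50/60]
4 commercial breaks opened.

4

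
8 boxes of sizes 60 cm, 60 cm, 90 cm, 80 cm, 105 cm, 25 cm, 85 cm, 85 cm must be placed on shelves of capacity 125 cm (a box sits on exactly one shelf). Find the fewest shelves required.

6

Total = 105 + 90 + 85 + 85 + 80 + 60 + 60 + 25 = 590 cm.
Lower bound: ⌈590/125⌉ = 5 shelves.
A packing using 6 shelves:
  shelf 1: 105 = 105
  shelf 2: 90 + 25 = 115
  shelf 3: 85 = 85
  shelf 4: 85 = 85
  shelf 5: 80 = 80
  shelf 6: 60 + 60 = 120
No arrangement into 5 shelves stays within capacity, so 6 is optimal.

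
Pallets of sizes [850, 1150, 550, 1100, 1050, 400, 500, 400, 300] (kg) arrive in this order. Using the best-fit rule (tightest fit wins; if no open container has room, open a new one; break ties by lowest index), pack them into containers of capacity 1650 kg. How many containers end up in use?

5

  850 → container 1 (new)  [load 850/1650]
  1150 → container 2 (new)  [load 1150/1650]
  550 → container 1  [load 1400/1650]
  1100 → container 3 (new)  [load 1100/1650]
  1050 → container 4 (new)  [load 1050/1650]
  400 → container 2  [load 1550/1650]
  500 → container 3  [load 1600/1650]
  400 → container 4  [load 1450/1650]
  300 → container 5 (new)  [load 300/1650]
5 containers opened.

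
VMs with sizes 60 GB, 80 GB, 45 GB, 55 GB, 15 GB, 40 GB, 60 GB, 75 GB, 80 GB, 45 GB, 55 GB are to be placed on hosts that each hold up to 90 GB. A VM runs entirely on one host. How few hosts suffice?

Total = 80 + 80 + 75 + 60 + 60 + 55 + 55 + 45 + 45 + 40 + 15 = 610 GB.
Lower bound: ⌈610/90⌉ = 7 hosts.
A packing using 9 hosts:
  host 1: 80 = 80
  host 2: 80 = 80
  host 3: 75 + 15 = 90
  host 4: 60 = 60
  host 5: 60 = 60
  host 6: 55 = 55
  host 7: 55 = 55
  host 8: 45 + 45 = 90
  host 9: 40 = 40
No arrangement into 8 hosts stays within capacity, so 9 is optimal.

9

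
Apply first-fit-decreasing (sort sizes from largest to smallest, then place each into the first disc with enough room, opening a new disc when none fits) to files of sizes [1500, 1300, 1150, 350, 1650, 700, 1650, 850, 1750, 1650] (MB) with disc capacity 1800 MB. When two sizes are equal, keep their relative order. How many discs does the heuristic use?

8

Sorted descending: 1750, 1650, 1650, 1650, 1500, 1300, 1150, 850, 700, 350.
  1750 → disc 1 (new)  [load 1750/1800]
  1650 → disc 2 (new)  [load 1650/1800]
  1650 → disc 3 (new)  [load 1650/1800]
  1650 → disc 4 (new)  [load 1650/1800]
  1500 → disc 5 (new)  [load 1500/1800]
  1300 → disc 6 (new)  [load 1300/1800]
  1150 → disc 7 (new)  [load 1150/1800]
  850 → disc 8 (new)  [load 850/1800]
  700 → disc 8  [load 1550/1800]
  350 → disc 6  [load 1650/1800]
8 discs opened.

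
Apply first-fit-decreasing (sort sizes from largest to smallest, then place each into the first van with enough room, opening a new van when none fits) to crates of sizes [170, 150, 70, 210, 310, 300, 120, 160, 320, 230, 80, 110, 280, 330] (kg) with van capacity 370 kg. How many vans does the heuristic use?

Sorted descending: 330, 320, 310, 300, 280, 230, 210, 170, 160, 150, 120, 110, 80, 70.
  330 → van 1 (new)  [load 330/370]
  320 → van 2 (new)  [load 320/370]
  310 → van 3 (new)  [load 310/370]
  300 → van 4 (new)  [load 300/370]
  280 → van 5 (new)  [load 280/370]
  230 → van 6 (new)  [load 230/370]
  210 → van 7 (new)  [load 210/370]
  170 → van 8 (new)  [load 170/370]
  160 → van 7  [load 370/370]
  150 → van 8  [load 320/370]
  120 → van 6  [load 350/370]
  110 → van 9 (new)  [load 110/370]
  80 → van 5  [load 360/370]
  70 → van 4  [load 370/370]
9 vans opened.

9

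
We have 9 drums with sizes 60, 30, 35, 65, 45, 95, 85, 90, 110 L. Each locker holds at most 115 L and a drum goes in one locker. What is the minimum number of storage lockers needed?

6

Total = 110 + 95 + 90 + 85 + 65 + 60 + 45 + 35 + 30 = 615 L.
Lower bound: ⌈615/115⌉ = 6 storage lockers.
A packing using 6 storage lockers:
  locker 1: 110 = 110
  locker 2: 95 = 95
  locker 3: 90 = 90
  locker 4: 85 + 30 = 115
  locker 5: 65 + 45 = 110
  locker 6: 60 + 35 = 95
This matches the lower bound, so 6 is optimal.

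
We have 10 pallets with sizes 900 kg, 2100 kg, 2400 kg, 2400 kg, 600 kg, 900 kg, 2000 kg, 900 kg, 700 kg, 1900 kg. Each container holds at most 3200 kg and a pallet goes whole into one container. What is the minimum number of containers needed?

5

Total = 2400 + 2400 + 2100 + 2000 + 1900 + 900 + 900 + 900 + 700 + 600 = 14800 kg.
Lower bound: ⌈14800/3200⌉ = 5 containers.
A packing using 5 containers:
  container 1: 2400 + 700 = 3100
  container 2: 2400 + 600 = 3000
  container 3: 2100 + 900 = 3000
  container 4: 2000 + 900 = 2900
  container 5: 1900 + 900 = 2800
This matches the lower bound, so 5 is optimal.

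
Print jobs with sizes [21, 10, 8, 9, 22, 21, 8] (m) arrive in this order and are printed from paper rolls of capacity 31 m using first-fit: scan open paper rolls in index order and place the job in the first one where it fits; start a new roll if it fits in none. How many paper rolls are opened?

4

  21 → roll 1 (new)  [load 21/31]
  10 → roll 1  [load 31/31]
  8 → roll 2 (new)  [load 8/31]
  9 → roll 2  [load 17/31]
  22 → roll 3 (new)  [load 22/31]
  21 → roll 4 (new)  [load 21/31]
  8 → roll 2  [load 25/31]
4 paper rolls opened.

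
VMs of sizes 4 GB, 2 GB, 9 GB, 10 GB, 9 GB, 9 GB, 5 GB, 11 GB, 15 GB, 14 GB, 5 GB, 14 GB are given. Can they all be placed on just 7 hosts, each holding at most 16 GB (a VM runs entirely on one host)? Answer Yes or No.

No

Total = 107 GB; ⌈107/16⌉ = 7.
8 VMs each exceed half the capacity and cannot share a host, forcing at least 8 hosts.
At least 8 hosts are required, but only 7 are allowed.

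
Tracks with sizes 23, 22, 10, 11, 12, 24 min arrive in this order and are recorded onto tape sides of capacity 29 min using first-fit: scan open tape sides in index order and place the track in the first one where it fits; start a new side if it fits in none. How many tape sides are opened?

5

  23 → side 1 (new)  [load 23/29]
  22 → side 2 (new)  [load 22/29]
  10 → side 3 (new)  [load 10/29]
  11 → side 3  [load 21/29]
  12 → side 4 (new)  [load 12/29]
  24 → side 5 (new)  [load 24/29]
5 tape sides opened.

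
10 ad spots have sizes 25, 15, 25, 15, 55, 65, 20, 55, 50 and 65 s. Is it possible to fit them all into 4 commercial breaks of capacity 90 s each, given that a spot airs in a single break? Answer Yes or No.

Total = 390 s; ⌈390/90⌉ = 5.
At least 5 commercial breaks are required, but only 4 are allowed.

No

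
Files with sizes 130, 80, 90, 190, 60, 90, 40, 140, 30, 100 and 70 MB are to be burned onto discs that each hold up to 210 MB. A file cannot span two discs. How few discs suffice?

Total = 190 + 140 + 130 + 100 + 90 + 90 + 80 + 70 + 60 + 40 + 30 = 1020 MB.
Lower bound: ⌈1020/210⌉ = 5 discs.
A packing using 5 discs:
  disc 1: 190 = 190
  disc 2: 140 + 70 = 210
  disc 3: 130 + 80 = 210
  disc 4: 100 + 60 + 40 = 200
  disc 5: 90 + 90 + 30 = 210
This matches the lower bound, so 5 is optimal.

5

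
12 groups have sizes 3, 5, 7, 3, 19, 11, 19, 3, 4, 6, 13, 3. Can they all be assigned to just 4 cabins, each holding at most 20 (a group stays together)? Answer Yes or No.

No

Total = 96; ⌈96/20⌉ = 5.
At least 5 cabins are required, but only 4 are allowed.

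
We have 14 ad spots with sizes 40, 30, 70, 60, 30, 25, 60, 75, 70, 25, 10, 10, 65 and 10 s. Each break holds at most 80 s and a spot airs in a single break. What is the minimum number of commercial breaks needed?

8

Total = 75 + 70 + 70 + 65 + 60 + 60 + 40 + 30 + 30 + 25 + 25 + 10 + 10 + 10 = 580 s.
Lower bound: ⌈580/80⌉ = 8 commercial breaks.
A packing using 8 commercial breaks:
  break 1: 75 = 75
  break 2: 70 + 10 = 80
  break 3: 70 + 10 = 80
  break 4: 65 + 10 = 75
  break 5: 60 = 60
  break 6: 60 = 60
  break 7: 40 + 30 = 70
  break 8: 30 + 25 + 25 = 80
This matches the lower bound, so 8 is optimal.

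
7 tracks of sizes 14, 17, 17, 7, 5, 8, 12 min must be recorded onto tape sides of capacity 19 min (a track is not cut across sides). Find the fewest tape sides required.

5

Total = 17 + 17 + 14 + 12 + 8 + 7 + 5 = 80 min.
Lower bound: ⌈80/19⌉ = 5 tape sides.
A packing using 5 tape sides:
  side 1: 17 = 17
  side 2: 17 = 17
  side 3: 14 + 5 = 19
  side 4: 12 + 7 = 19
  side 5: 8 = 8
This matches the lower bound, so 5 is optimal.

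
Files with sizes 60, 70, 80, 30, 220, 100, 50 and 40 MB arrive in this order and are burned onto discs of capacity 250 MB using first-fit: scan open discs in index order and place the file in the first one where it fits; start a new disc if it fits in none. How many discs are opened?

  60 → disc 1 (new)  [load 60/250]
  70 → disc 1  [load 130/250]
  80 → disc 1  [load 210/250]
  30 → disc 1  [load 240/250]
  220 → disc 2 (new)  [load 220/250]
  100 → disc 3 (new)  [load 100/250]
  50 → disc 3  [load 150/250]
  40 → disc 3  [load 190/250]
3 discs opened.

3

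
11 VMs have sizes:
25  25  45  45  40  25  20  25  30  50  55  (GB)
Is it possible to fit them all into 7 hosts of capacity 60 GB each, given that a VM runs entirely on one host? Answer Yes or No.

No

Total = 385 GB; ⌈385/60⌉ = 7.
The bound of 7 does not rule out 7, but exhaustive search shows no assignment into 7 hosts of capacity 60 GB exists — the minimum is 8.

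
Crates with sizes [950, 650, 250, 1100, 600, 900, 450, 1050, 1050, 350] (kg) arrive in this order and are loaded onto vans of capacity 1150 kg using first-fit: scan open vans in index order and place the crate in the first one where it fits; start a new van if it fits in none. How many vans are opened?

  950 → van 1 (new)  [load 950/1150]
  650 → van 2 (new)  [load 650/1150]
  250 → van 2  [load 900/1150]
  1100 → van 3 (new)  [load 1100/1150]
  600 → van 4 (new)  [load 600/1150]
  900 → van 5 (new)  [load 900/1150]
  450 → van 4  [load 1050/1150]
  1050 → van 6 (new)  [load 1050/1150]
  1050 → van 7 (new)  [load 1050/1150]
  350 → van 8 (new)  [load 350/1150]
8 vans opened.

8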